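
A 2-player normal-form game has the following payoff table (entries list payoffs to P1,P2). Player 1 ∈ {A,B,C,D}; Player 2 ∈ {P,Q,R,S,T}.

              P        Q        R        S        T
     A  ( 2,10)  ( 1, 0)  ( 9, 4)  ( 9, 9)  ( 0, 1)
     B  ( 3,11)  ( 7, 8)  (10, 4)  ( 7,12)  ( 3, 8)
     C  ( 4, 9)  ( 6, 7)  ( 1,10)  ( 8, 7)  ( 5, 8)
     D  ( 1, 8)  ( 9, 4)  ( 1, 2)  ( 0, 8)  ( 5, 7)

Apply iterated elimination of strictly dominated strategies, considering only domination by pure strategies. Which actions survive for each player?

IESDS → P1:{A,B,C} P2:{P,R,S}

P2 drop Q (P beats it: A:10>0 B:11>8 C:9>7 D:8>4)
P2 drop T (P beats it: A:10>1 B:11>8 C:9>8 D:8>7)
P1 drop D (A beats it: P:2>1 R:9>1 S:9>0)
P1→{A,B,C} P2→{P,R,S}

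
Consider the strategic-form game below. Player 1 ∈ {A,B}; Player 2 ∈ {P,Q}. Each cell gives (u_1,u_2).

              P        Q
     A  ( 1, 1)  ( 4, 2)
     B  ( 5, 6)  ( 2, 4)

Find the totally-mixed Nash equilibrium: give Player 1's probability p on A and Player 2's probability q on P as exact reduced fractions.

p=2/3, q=1/3

P1 indiff ⇒ q·1+(1-q)·4 = q·5+(1-q)·2 ⇒ q(-4) = (1-q)(-2) ⇒ q = 1/3
P2 indiff ⇒ p·1+(1-p)·6 = p·2+(1-p)·4 ⇒ p(-1) = (1-p)(-2) ⇒ p = 2/3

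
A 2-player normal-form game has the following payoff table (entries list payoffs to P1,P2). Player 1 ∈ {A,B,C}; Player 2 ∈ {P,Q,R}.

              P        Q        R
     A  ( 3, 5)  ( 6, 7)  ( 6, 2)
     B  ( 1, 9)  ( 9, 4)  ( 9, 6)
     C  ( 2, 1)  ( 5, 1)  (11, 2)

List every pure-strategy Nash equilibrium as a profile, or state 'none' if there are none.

(A,P): not NE [P2→Q gives 7>5]
(A,Q): not NE [P1→B gives 9>6]
(A,R): not NE [P1→C gives 11>6; P2→Q gives 7>2]
(B,P): not NE [P1→A gives 3>1]
(B,Q): not NE [P2→P gives 9>4]
(B,R): not NE [P1→C gives 11>9; P2→P gives 9>6]
(C,P): not NE [P1→A gives 3>2; P2→R gives 2>1]
(C,Q): not NE [P1→B gives 9>5; P2→R gives 2>1]
(C,R): NE

PSNE = {(C,R)}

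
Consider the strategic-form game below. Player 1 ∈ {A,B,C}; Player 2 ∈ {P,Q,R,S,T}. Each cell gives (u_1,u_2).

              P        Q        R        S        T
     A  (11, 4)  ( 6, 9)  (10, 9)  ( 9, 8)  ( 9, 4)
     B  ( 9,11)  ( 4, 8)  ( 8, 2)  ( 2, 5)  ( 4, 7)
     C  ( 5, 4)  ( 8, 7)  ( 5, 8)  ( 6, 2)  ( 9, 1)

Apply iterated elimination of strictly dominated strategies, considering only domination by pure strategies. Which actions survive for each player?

Remaining: P1:{A,C} P2:{Q,R}

P1 drop B (A beats it: P:11>9 Q:6>4 R:10>8 S:9>2 T:9>4)
P2 drop P (Q beats it: A:9>4 C:7>4)
P2 drop S (Q beats it: A:9>8 C:7>2)
P2 drop T (Q beats it: A:9>4 C:7>1)
P1→{A,C} P2→{Q,R}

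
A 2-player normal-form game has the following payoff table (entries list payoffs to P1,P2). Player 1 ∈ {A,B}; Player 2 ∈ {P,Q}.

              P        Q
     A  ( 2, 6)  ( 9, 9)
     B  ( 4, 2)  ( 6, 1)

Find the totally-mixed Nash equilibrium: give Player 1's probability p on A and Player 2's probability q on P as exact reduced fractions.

(p,q) = (1/4, 3/5)

P1 indiff ⇒ q·2+(1-q)·9 = q·4+(1-q)·6 ⇒ q(-2) = (1-q)(-3) ⇒ q = 3/5
P2 indiff ⇒ p·6+(1-p)·2 = p·9+(1-p)·1 ⇒ p(-3) = (1-p)(-1) ⇒ p = 1/4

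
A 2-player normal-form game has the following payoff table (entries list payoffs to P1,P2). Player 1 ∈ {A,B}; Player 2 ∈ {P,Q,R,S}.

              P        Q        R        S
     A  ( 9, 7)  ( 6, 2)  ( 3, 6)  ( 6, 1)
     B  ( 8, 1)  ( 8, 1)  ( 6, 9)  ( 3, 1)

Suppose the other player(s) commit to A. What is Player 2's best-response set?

u_2(P vs A) = 7
u_2(Q vs A) = 2
u_2(R vs A) = 6
u_2(S vs A) = 1
max payoff 7 at {P}

argmax u_2 = {P}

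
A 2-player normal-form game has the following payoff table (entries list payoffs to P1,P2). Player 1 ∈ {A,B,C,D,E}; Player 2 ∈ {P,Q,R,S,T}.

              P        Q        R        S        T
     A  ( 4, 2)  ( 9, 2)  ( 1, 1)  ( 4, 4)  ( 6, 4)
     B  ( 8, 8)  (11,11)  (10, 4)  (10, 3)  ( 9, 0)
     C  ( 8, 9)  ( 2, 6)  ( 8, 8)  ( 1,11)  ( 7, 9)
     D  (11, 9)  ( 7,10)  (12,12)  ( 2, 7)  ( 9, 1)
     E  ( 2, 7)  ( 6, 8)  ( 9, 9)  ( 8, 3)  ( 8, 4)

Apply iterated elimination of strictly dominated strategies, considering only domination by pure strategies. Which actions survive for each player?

P1 drop A (B beats it: P:8>4 Q:11>9 R:10>1 S:10>4 T:9>6)
P1 drop C (D beats it: P:11>8 Q:7>2 R:12>8 S:2>1 T:9>7)
P1 drop E (B beats it: P:8>2 Q:11>6 R:10>9 S:10>8 T:9>8)
P2 drop P (Q beats it: B:11>8 D:10>9)
P2 drop S (Q beats it: B:11>3 D:10>7)
P2 drop T (Q beats it: B:11>0 D:10>1)
P1→{B,D} P2→{Q,R}

IESDS → P1:{B,D} P2:{Q,R}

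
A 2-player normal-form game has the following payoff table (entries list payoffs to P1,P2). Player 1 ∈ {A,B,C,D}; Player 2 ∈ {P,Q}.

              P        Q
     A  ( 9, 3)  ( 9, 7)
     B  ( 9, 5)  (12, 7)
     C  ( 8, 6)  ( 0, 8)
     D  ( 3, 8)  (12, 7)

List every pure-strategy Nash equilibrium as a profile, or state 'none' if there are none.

Nash profiles: (B,Q)

(A,P): not NE [P2→Q gives 7>3]
(A,Q): not NE [P1→D gives 12>9]
(B,P): not NE [P2→Q gives 7>5]
(B,Q): NE
(C,P): not NE [P1→B gives 9>8; P2→Q gives 8>6]
(C,Q): not NE [P1→D gives 12>0]
(D,P): not NE [P1→B gives 9>3]
(D,Q): not NE [P2→P gives 8>7]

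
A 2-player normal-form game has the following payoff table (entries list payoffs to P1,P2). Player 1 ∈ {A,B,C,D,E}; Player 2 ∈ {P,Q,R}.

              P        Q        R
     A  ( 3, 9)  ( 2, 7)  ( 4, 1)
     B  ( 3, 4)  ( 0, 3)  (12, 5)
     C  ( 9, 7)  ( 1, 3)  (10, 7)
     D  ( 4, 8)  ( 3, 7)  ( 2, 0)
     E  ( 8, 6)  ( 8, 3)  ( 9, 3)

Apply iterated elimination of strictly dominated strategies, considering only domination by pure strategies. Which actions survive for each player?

Survivors P1:{B,C} P2:{P,R}

P1 drop A (E beats it: P:8>3 Q:8>2 R:9>4)
P1 drop D (E beats it: P:8>4 Q:8>3 R:9>2)
P2 drop Q (P beats it: B:4>3 C:7>3 E:6>3)
P1 drop E (C beats it: P:9>8 R:10>9)
P1→{B,C} P2→{P,R}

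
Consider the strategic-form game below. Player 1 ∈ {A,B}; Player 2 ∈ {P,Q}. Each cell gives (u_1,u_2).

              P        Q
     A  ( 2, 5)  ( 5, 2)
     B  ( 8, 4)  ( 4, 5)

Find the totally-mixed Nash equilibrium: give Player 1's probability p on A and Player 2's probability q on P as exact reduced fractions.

P1 indiff ⇒ q·2+(1-q)·5 = q·8+(1-q)·4 ⇒ q(-6) = (1-q)(-1) ⇒ q = 1/7
P2 indiff ⇒ p·5+(1-p)·4 = p·2+(1-p)·5 ⇒ p(3) = (1-p)(1) ⇒ p = 1/4

(p,q) = (1/4, 1/7)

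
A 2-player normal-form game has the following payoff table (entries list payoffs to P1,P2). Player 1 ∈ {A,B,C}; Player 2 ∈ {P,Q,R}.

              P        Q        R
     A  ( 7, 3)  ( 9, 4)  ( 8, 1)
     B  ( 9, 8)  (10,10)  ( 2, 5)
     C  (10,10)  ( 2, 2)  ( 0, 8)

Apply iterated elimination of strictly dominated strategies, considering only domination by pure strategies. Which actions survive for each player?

Remaining: P1:{B,C} P2:{P,Q}

P2 drop R (P beats it: A:3>1 B:8>5 C:10>8)
P1 drop A (B beats it: P:9>7 Q:10>9)
P1→{B,C} P2→{P,Q}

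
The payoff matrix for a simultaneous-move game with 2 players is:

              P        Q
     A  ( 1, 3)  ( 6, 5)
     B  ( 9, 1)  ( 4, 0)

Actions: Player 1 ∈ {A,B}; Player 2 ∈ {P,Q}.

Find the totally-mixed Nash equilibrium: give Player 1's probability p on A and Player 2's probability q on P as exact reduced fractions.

P1 indiff ⇒ q·1+(1-q)·6 = q·9+(1-q)·4 ⇒ q(-8) = (1-q)(-2) ⇒ q = 1/5
P2 indiff ⇒ p·3+(1-p)·1 = p·5+(1-p)·0 ⇒ p(-2) = (1-p)(-1) ⇒ p = 1/3

p=1/3, q=1/5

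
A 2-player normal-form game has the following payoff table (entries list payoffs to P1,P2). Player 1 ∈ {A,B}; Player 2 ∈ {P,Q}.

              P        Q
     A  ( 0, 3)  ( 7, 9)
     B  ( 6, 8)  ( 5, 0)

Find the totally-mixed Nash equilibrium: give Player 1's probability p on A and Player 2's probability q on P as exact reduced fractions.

p=4/7, q=1/4

P1 indiff ⇒ q·0+(1-q)·7 = q·6+(1-q)·5 ⇒ q(-6) = (1-q)(-2) ⇒ q = 1/4
P2 indiff ⇒ p·3+(1-p)·8 = p·9+(1-p)·0 ⇒ p(-6) = (1-p)(-8) ⇒ p = 4/7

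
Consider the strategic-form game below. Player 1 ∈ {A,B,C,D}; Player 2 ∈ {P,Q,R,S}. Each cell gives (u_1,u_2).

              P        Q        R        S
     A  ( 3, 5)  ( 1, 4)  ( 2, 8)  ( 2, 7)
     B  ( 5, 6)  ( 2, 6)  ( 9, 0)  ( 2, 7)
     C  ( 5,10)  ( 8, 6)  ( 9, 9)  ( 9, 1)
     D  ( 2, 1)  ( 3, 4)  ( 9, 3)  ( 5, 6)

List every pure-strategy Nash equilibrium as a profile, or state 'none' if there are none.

(A,P): not NE [P1→C gives 5>3; P2→R gives 8>5]
(A,Q): not NE [P1→C gives 8>1; P2→R gives 8>4]
(A,R): not NE [P1→D gives 9>2]
(A,S): not NE [P1→C gives 9>2; P2→R gives 8>7]
(B,P): not NE [P2→S gives 7>6]
(B,Q): not NE [P1→C gives 8>2; P2→S gives 7>6]
(B,R): not NE [P2→S gives 7>0]
(B,S): not NE [P1→C gives 9>2]
(C,P): NE
(C,Q): not NE [P2→P gives 10>6]
(C,R): not NE [P2→P gives 10>9]
(C,S): not NE [P2→P gives 10>1]
(D,P): not NE [P1→C gives 5>2; P2→S gives 6>1]
(D,Q): not NE [P1→C gives 8>3; P2→S gives 6>4]
(D,R): not NE [P2→S gives 6>3]
(D,S): not NE [P1→C gives 9>5]

PSNE = {(C,P)}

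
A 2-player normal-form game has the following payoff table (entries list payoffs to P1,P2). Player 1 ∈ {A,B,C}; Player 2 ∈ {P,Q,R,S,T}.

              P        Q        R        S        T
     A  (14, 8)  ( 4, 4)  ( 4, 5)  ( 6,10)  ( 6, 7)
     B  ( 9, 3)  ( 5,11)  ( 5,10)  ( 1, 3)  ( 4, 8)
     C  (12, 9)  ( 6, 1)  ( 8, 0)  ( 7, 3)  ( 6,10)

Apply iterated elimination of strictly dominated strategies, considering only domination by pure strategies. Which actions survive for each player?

P1 drop B (C beats it: P:12>9 Q:6>5 R:8>5 S:7>1 T:6>4)
P2 drop Q (P beats it: A:8>4 C:9>1)
P2 drop R (P beats it: A:8>5 C:9>0)
P1→{A,C} P2→{P,S,T}

Survivors P1:{A,C} P2:{P,S,T}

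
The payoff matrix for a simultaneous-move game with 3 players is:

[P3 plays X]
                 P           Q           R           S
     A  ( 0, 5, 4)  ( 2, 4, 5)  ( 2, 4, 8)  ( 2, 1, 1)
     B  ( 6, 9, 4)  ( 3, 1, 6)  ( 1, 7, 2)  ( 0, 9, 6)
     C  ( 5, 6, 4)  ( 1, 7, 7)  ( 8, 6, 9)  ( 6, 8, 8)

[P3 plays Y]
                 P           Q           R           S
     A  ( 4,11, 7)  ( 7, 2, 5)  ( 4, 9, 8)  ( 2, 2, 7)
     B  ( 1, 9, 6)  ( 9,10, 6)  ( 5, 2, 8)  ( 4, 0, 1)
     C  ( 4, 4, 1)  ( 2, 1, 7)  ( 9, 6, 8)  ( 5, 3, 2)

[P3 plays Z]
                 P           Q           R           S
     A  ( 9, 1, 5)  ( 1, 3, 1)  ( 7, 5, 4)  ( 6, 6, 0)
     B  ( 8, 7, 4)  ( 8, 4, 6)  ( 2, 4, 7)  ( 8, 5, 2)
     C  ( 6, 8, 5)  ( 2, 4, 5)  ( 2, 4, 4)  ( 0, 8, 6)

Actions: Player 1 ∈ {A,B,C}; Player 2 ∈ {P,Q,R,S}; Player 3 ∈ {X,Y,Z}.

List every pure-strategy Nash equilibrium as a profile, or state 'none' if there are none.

(A,P,X): not NE [P1→B gives 6>0; P3→Y gives 7>4]
(A,P,Y): NE
(A,P,Z): not NE [P2→S gives 6>1; P3→Y gives 7>5]
(A,Q,X): not NE [P1→B gives 3>2; P2→P gives 5>4]
(A,Q,Y): not NE [P1→B gives 9>7; P2→P gives 11>2]
(A,Q,Z): not NE [P1→B gives 8>1; P2→S gives 6>3; P3→Y gives 5>1]
(A,R,X): not NE [P1→C gives 8>2; P2→P gives 5>4]
(A,R,Y): not NE [P1→C gives 9>4; P2→P gives 11>9]
(A,R,Z): not NE [P2→S gives 6>5; P3→Y gives 8>4]
(A,S,X): not NE [P1→C gives 6>2; P2→P gives 5>1; P3→Y gives 7>1]
(A,S,Y): not NE [P1→C gives 5>2; P2→P gives 11>2]
(A,S,Z): not NE [P1→B gives 8>6; P3→Y gives 7>0]
(B,P,X): not NE [P3→Y gives 6>4]
(B,P,Y): not NE [P1→C gives 4>1; P2→Q gives 10>9]
(B,P,Z): not NE [P1→A gives 9>8; P3→Y gives 6>4]
(B,Q,X): not NE [P2→S gives 9>1]
(B,Q,Y): NE
(B,Q,Z): not NE [P2→P gives 7>4]
(B,R,X): not NE [P1→C gives 8>1; P2→S gives 9>7; P3→Y gives 8>2]
(B,R,Y): not NE [P1→C gives 9>5; P2→Q gives 10>2]
(B,R,Z): not NE [P1→A gives 7>2; P2→P gives 7>4; P3→Y gives 8>7]
(B,S,X): not NE [P1→C gives 6>0]
(B,S,Y): not NE [P1→C gives 5>4; P2→Q gives 10>0; P3→X gives 6>1]
(B,S,Z): not NE [P2→P gives 7>5; P3→X gives 6>2]
(C,P,X): not NE [P1→B gives 6>5; P2→S gives 8>6; P3→Z gives 5>4]
(C,P,Y): not NE [P2→R gives 6>4; P3→Z gives 5>1]
(C,P,Z): not NE [P1→A gives 9>6]
(C,Q,X): not NE [P1→B gives 3>1; P2→S gives 8>7]
(C,Q,Y): not NE [P1→B gives 9>2; P2→R gives 6>1]
(C,Q,Z): not NE [P1→B gives 8>2; P2→S gives 8>4; P3→Y gives 7>5]
(C,R,X): not NE [P2→S gives 8>6]
(C,R,Y): not NE [P3→X gives 9>8]
(C,R,Z): not NE [P1→A gives 7>2; P2→S gives 8>4; P3→X gives 9>4]
(C,S,X): NE
(C,S,Y): not NE [P2→R gives 6>3; P3→X gives 8>2]
(C,S,Z): not NE [P1→B gives 8>0; P3→X gives 8>6]

Nash profiles: (A,P,Y), (B,Q,Y), (C,S,X)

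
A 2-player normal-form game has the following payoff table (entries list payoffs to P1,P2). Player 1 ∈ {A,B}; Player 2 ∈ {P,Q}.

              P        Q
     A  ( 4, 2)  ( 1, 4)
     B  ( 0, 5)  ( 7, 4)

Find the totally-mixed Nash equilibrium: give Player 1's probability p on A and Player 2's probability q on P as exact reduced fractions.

P1 mixes 1/3 on A; P2 mixes 3/5 on P

P1 indiff ⇒ q·4+(1-q)·1 = q·0+(1-q)·7 ⇒ q(4) = (1-q)(6) ⇒ q = 3/5
P2 indiff ⇒ p·2+(1-p)·5 = p·4+(1-p)·4 ⇒ p(-2) = (1-p)(-1) ⇒ p = 1/3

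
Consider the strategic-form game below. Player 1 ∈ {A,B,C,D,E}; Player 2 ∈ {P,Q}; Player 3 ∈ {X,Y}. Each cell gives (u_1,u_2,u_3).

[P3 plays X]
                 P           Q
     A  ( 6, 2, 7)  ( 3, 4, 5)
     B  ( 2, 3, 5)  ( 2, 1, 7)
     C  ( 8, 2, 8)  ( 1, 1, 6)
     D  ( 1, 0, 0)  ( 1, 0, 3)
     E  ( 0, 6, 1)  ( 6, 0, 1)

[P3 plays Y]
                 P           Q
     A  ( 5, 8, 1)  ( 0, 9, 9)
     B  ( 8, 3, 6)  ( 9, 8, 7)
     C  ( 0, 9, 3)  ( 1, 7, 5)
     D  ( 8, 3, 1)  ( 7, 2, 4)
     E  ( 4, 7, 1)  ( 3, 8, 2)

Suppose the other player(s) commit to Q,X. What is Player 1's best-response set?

P1 best: {E}

u_1(A vs Q,X) = 3
u_1(B vs Q,X) = 2
u_1(C vs Q,X) = 1
u_1(D vs Q,X) = 1
u_1(E vs Q,X) = 6
max payoff 6 at {E}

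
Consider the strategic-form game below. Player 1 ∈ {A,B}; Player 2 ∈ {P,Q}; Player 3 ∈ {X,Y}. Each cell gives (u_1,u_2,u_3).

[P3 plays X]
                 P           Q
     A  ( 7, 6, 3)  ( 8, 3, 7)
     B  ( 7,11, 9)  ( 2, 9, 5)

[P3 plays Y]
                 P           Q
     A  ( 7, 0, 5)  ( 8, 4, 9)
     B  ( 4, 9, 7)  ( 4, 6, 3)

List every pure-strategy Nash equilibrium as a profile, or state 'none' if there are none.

(A,P,X): not NE [P3→Y gives 5>3]
(A,P,Y): not NE [P2→Q gives 4>0]
(A,Q,X): not NE [P2→P gives 6>3; P3→Y gives 9>7]
(A,Q,Y): NE
(B,P,X): NE
(B,P,Y): not NE [P1→A gives 7>4; P3→X gives 9>7]
(B,Q,X): not NE [P1→A gives 8>2; P2→P gives 11>9]
(B,Q,Y): not NE [P1→A gives 8>4; P2→P gives 9>6; P3→X gives 5>3]

NE set: (A,Q,Y), (B,P,X)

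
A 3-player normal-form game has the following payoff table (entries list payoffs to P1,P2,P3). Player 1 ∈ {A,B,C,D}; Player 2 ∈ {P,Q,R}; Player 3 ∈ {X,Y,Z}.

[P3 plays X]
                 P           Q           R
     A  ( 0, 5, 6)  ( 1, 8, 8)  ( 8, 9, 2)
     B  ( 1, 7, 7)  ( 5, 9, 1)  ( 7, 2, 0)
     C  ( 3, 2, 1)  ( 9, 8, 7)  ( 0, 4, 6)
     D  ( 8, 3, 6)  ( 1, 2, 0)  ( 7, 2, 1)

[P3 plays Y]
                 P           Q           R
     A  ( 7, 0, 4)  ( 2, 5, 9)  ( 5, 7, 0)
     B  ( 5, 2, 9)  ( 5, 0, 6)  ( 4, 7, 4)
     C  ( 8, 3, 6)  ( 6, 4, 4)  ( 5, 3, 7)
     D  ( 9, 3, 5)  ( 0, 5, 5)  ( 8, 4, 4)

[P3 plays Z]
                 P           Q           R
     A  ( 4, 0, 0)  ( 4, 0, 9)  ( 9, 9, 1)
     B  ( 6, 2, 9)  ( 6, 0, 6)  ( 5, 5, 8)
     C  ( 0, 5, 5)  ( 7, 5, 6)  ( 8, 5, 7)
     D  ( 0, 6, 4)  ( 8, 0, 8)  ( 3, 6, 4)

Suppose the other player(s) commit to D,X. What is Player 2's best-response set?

BR_2 = {P}

u_2(P vs D,X) = 3
u_2(Q vs D,X) = 2
u_2(R vs D,X) = 2
max payoff 3 at {P}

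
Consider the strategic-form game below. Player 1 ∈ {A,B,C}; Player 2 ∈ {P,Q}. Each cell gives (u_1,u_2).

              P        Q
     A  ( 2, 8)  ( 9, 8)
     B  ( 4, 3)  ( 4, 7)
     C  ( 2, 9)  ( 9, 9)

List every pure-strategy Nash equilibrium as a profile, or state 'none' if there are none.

(A,P): not NE [P1→B gives 4>2]
(A,Q): NE
(B,P): not NE [P2→Q gives 7>3]
(B,Q): not NE [P1→C gives 9>4]
(C,P): not NE [P1→B gives 4>2]
(C,Q): NE

NE set: (A,Q), (C,Q)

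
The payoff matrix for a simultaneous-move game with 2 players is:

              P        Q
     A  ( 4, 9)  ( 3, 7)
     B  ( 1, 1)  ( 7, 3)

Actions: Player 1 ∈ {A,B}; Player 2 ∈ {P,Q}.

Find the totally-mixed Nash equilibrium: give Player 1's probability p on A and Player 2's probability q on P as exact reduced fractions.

(p,q) = (1/2, 4/7)

P1 indiff ⇒ q·4+(1-q)·3 = q·1+(1-q)·7 ⇒ q(3) = (1-q)(4) ⇒ q = 4/7
P2 indiff ⇒ p·9+(1-p)·1 = p·7+(1-p)·3 ⇒ p(2) = (1-p)(2) ⇒ p = 1/2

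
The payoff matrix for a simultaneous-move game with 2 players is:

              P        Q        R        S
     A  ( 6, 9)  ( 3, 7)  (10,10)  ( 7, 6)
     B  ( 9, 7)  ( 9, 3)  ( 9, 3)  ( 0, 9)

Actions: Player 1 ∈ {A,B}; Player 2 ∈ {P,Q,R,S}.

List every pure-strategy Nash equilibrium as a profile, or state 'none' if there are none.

(A,P): not NE [P1→B gives 9>6; P2→R gives 10>9]
(A,Q): not NE [P1→B gives 9>3; P2→R gives 10>7]
(A,R): NE
(A,S): not NE [P2→R gives 10>6]
(B,P): not NE [P2→S gives 9>7]
(B,Q): not NE [P2→S gives 9>3]
(B,R): not NE [P1→A gives 10>9; P2→S gives 9>3]
(B,S): not NE [P1→A gives 7>0]

NE set: (A,R)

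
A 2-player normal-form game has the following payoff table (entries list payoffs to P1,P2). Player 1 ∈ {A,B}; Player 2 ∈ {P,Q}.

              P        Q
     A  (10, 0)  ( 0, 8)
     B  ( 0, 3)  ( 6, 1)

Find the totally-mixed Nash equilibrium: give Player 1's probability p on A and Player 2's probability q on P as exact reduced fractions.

P1 indiff ⇒ q·10+(1-q)·0 = q·0+(1-q)·6 ⇒ q(10) = (1-q)(6) ⇒ q = 3/8
P2 indiff ⇒ p·0+(1-p)·3 = p·8+(1-p)·1 ⇒ p(-8) = (1-p)(-2) ⇒ p = 1/5

p=1/5, q=3/8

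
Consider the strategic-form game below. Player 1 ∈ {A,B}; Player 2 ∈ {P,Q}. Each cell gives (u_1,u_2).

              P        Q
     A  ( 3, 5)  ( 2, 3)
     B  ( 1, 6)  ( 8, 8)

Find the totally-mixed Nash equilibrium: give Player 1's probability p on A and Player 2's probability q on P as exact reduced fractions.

P1 indiff ⇒ q·3+(1-q)·2 = q·1+(1-q)·8 ⇒ q(2) = (1-q)(6) ⇒ q = 3/4
P2 indiff ⇒ p·5+(1-p)·6 = p·3+(1-p)·8 ⇒ p(2) = (1-p)(2) ⇒ p = 1/2

(p,q) = (1/2, 3/4)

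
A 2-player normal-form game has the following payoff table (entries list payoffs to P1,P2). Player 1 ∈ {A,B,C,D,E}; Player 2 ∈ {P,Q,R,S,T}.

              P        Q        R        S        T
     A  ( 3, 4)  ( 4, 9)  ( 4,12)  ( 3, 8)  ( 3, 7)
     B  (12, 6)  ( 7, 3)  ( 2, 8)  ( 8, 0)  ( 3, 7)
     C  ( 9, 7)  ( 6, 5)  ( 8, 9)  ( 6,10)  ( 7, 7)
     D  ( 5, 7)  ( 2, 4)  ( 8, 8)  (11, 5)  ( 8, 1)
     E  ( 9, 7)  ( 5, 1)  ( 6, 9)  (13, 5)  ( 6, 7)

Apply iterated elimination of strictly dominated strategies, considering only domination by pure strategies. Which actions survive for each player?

P1 drop A (C beats it: P:9>3 Q:6>4 R:8>4 S:6>3 T:7>3)
P2 drop P (R beats it: B:8>6 C:9>7 D:8>7 E:9>7)
P2 drop Q (R beats it: B:8>3 C:9>5 D:8>4 E:9>1)
P1 drop B (D beats it: R:8>2 S:11>8 T:8>3)
P2 drop T (R beats it: C:9>7 D:8>1 E:9>7)
P1→{C,D,E} P2→{R,S}

Remaining: P1:{C,D,E} P2:{R,S}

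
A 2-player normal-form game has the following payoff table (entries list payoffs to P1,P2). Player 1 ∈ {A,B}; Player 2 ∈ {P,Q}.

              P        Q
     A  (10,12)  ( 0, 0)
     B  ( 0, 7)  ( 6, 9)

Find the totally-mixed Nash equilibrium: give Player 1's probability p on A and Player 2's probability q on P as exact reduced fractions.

P1 indiff ⇒ q·10+(1-q)·0 = q·0+(1-q)·6 ⇒ q(10) = (1-q)(6) ⇒ q = 3/8
P2 indiff ⇒ p·12+(1-p)·7 = p·0+(1-p)·9 ⇒ p(12) = (1-p)(2) ⇒ p = 1/7

(p,q) = (1/7, 3/8)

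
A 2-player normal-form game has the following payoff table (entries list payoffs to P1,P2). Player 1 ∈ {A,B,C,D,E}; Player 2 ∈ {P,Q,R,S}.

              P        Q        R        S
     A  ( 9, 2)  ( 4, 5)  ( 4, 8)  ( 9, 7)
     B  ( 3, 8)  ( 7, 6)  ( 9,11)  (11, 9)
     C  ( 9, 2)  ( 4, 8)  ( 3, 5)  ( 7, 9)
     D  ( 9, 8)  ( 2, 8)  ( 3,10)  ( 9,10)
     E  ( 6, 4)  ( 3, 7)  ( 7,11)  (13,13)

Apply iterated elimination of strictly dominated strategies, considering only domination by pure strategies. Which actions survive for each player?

P2 drop P (R beats it: A:8>2 B:11>8 C:5>2 D:10>8 E:11>4)
P1 drop A (B beats it: Q:7>4 R:9>4 S:11>9)
P1 drop C (B beats it: Q:7>4 R:9>3 S:11>7)
P1 drop D (B beats it: Q:7>2 R:9>3 S:11>9)
P2 drop Q (R beats it: B:11>6 E:11>7)
P1→{B,E} P2→{R,S}

Survivors P1:{B,E} P2:{R,S}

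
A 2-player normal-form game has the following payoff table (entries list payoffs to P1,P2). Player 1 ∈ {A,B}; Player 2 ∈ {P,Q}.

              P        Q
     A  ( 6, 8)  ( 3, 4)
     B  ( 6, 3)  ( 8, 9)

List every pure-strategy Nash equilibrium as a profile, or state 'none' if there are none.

PSNE = {(A,P), (B,Q)}

(A,P): NE
(A,Q): not NE [P1→B gives 8>3; P2→P gives 8>4]
(B,P): not NE [P2→Q gives 9>3]
(B,Q): NE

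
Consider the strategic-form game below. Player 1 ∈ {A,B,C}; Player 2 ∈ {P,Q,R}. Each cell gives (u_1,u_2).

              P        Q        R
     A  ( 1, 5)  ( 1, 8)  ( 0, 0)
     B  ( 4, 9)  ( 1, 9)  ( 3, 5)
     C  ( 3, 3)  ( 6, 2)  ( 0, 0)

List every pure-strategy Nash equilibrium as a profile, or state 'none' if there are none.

NE set: (B,P)

(A,P): not NE [P1→B gives 4>1; P2→Q gives 8>5]
(A,Q): not NE [P1→C gives 6>1]
(A,R): not NE [P1→B gives 3>0; P2→Q gives 8>0]
(B,P): NE
(B,Q): not NE [P1→C gives 6>1]
(B,R): not NE [P2→Q gives 9>5]
(C,P): not NE [P1→B gives 4>3]
(C,Q): not NE [P2→P gives 3>2]
(C,R): not NE [P1→B gives 3>0; P2→P gives 3>0]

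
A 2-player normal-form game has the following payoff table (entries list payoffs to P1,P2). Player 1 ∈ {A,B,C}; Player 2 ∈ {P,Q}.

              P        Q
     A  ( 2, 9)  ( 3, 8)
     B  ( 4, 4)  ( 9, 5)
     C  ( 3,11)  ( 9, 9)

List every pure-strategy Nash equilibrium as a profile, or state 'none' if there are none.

(A,P): not NE [P1→B gives 4>2]
(A,Q): not NE [P1→C gives 9>3; P2→P gives 9>8]
(B,P): not NE [P2→Q gives 5>4]
(B,Q): NE
(C,P): not NE [P1→B gives 4>3]
(C,Q): not NE [P2→P gives 11>9]

NE set: (B,Q)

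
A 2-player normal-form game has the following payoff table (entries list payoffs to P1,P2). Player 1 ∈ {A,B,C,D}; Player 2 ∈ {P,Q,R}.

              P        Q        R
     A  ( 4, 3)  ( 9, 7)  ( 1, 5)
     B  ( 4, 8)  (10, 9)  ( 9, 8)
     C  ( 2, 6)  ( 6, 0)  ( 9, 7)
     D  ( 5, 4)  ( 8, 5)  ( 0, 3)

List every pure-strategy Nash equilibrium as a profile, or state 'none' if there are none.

(A,P): not NE [P1→D gives 5>4; P2→Q gives 7>3]
(A,Q): not NE [P1→B gives 10>9]
(A,R): not NE [P1→C gives 9>1; P2→Q gives 7>5]
(B,P): not NE [P1→D gives 5>4; P2→Q gives 9>8]
(B,Q): NE
(B,R): not NE [P2→Q gives 9>8]
(C,P): not NE [P1→D gives 5>2; P2→R gives 7>6]
(C,Q): not NE [P1→B gives 10>6; P2→R gives 7>0]
(C,R): NE
(D,P): not NE [P2→Q gives 5>4]
(D,Q): not NE [P1→B gives 10>8]
(D,R): not NE [P1→C gives 9>0; P2→Q gives 5>3]

PSNE = {(B,Q), (C,R)}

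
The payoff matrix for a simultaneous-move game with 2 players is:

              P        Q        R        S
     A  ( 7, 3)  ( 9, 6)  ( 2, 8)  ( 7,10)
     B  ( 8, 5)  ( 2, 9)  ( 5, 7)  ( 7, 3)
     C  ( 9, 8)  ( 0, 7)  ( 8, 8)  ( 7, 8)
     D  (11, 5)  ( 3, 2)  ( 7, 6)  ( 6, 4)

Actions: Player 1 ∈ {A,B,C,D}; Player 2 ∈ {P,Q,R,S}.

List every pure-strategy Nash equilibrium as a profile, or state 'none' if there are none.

PSNE = {(A,S), (C,R), (C,S)}

(A,P): not NE [P1→D gives 11>7; P2→S gives 10>3]
(A,Q): not NE [P2→S gives 10>6]
(A,R): not NE [P1→C gives 8>2; P2→S gives 10>8]
(A,S): NE
(B,P): not NE [P1→D gives 11>8; P2→Q gives 9>5]
(B,Q): not NE [P1→A gives 9>2]
(B,R): not NE [P1→C gives 8>5; P2→Q gives 9>7]
(B,S): not NE [P2→Q gives 9>3]
(C,P): not NE [P1→D gives 11>9]
(C,Q): not NE [P1→A gives 9>0; P2→S gives 8>7]
(C,R): NE
(C,S): NE
(D,P): not NE [P2→R gives 6>5]
(D,Q): not NE [P1→A gives 9>3; P2→R gives 6>2]
(D,R): not NE [P1→C gives 8>7]
(D,S): not NE [P1→C gives 7>6; P2→R gives 6>4]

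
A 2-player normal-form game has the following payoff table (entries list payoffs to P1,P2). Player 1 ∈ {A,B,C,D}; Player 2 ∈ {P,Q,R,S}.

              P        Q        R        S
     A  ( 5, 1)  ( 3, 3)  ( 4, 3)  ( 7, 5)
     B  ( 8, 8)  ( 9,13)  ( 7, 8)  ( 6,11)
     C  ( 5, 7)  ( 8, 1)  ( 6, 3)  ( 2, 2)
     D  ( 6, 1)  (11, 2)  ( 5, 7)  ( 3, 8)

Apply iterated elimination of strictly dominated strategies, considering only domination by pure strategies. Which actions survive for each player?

IESDS → P1:{A,B,D} P2:{Q,S}

P1 drop C (B beats it: P:8>5 Q:9>8 R:7>6 S:6>2)
P2 drop P (Q beats it: A:3>1 B:13>8 D:2>1)
P2 drop R (S beats it: A:5>3 B:11>8 D:8>7)
P1→{A,B,D} P2→{Q,S}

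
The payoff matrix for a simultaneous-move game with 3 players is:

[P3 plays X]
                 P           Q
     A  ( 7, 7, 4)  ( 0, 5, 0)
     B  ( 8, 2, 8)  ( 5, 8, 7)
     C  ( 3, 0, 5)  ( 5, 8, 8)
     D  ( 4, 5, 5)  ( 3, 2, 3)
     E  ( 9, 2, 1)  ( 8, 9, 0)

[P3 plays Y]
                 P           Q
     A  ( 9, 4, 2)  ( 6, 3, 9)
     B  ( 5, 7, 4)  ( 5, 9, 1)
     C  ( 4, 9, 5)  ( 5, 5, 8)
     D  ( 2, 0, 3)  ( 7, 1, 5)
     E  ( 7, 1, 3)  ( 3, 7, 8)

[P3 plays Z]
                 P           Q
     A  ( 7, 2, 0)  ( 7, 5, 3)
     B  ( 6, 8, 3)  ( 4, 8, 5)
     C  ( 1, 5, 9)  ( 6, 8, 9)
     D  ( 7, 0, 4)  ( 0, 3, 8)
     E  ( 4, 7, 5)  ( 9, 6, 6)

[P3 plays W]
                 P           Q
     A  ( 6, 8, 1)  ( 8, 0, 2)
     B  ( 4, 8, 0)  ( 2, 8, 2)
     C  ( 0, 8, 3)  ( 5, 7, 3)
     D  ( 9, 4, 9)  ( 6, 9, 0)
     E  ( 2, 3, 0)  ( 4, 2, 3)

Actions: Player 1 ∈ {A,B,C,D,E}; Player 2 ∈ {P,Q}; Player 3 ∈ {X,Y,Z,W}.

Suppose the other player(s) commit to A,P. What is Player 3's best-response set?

BR_3 = {X}

u_3(X vs A,P) = 4
u_3(Y vs A,P) = 2
u_3(Z vs A,P) = 0
u_3(W vs A,P) = 1
max payoff 4 at {X}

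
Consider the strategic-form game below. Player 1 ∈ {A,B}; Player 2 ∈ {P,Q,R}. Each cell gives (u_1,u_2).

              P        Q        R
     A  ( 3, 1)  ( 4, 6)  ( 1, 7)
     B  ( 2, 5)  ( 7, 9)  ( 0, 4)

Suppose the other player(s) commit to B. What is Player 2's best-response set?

u_2(P vs B) = 5
u_2(Q vs B) = 9
u_2(R vs B) = 4
max payoff 9 at {Q}

P2 best: {Q}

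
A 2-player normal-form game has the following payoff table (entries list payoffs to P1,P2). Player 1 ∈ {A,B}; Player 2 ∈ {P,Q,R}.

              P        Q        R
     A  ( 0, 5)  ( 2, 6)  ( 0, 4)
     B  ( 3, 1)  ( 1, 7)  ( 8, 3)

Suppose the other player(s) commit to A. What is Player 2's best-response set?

P2 best: {Q}

u_2(P vs A) = 5
u_2(Q vs A) = 6
u_2(R vs A) = 4
max payoff 6 at {Q}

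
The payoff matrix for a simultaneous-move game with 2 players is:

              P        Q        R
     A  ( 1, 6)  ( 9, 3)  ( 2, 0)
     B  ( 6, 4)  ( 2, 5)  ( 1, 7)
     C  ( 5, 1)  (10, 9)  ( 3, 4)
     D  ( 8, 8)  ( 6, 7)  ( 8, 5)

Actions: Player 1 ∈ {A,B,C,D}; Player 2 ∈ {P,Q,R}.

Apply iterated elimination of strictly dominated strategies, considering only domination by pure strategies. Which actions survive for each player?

P1 drop A (C beats it: P:5>1 Q:10>9 R:3>2)
P1 drop B (D beats it: P:8>6 Q:6>2 R:8>1)
P2 drop R (Q beats it: C:9>4 D:7>5)
P1→{C,D} P2→{P,Q}

Survivors P1:{C,D} P2:{P,Q}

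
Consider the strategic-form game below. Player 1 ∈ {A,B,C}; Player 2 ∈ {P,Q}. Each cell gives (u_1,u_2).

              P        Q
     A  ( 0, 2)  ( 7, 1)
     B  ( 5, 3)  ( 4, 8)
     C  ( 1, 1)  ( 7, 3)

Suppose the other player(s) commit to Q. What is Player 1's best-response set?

P1 best: {A,C}

u_1(A vs Q) = 7
u_1(B vs Q) = 4
u_1(C vs Q) = 7
max payoff 7 at {A,C}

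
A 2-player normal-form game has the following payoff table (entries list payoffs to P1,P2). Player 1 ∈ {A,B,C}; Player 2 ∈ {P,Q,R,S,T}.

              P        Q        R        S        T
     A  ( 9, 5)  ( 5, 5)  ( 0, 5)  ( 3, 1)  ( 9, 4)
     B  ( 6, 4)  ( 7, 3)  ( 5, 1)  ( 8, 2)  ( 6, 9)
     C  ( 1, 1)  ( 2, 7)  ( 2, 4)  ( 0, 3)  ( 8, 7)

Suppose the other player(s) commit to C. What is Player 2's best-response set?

u_2(P vs C) = 1
u_2(Q vs C) = 7
u_2(R vs C) = 4
u_2(S vs C) = 3
u_2(T vs C) = 7
max payoff 7 at {Q,T}

P2 best: {Q,T}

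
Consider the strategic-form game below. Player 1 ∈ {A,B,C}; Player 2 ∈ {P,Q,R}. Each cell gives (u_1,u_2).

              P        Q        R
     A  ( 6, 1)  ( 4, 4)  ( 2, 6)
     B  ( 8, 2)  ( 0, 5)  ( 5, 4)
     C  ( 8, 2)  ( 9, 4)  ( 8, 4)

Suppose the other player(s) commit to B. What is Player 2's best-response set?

BR_2 = {Q}

u_2(P vs B) = 2
u_2(Q vs B) = 5
u_2(R vs B) = 4
max payoff 5 at {Q}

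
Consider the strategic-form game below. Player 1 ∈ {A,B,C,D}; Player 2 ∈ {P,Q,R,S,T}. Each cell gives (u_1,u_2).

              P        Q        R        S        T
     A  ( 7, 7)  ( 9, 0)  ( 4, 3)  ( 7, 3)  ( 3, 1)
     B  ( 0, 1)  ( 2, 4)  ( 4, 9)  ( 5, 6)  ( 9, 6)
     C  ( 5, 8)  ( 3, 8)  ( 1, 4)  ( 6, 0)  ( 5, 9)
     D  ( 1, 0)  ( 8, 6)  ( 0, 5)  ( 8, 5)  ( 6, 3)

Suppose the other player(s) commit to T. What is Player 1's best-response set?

P1 best: {B}

u_1(A vs T) = 3
u_1(B vs T) = 9
u_1(C vs T) = 5
u_1(D vs T) = 6
max payoff 9 at {B}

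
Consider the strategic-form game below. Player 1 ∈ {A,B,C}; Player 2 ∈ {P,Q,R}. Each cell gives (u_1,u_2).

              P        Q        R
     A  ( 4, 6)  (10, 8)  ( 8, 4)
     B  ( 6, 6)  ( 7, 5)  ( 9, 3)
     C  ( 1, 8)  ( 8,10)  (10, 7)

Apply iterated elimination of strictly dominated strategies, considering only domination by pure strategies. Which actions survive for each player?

IESDS → P1:{A,B} P2:{P,Q}

P2 drop R (P beats it: A:6>4 B:6>3 C:8>7)
P1 drop C (A beats it: P:4>1 Q:10>8)
P1→{A,B} P2→{P,Q}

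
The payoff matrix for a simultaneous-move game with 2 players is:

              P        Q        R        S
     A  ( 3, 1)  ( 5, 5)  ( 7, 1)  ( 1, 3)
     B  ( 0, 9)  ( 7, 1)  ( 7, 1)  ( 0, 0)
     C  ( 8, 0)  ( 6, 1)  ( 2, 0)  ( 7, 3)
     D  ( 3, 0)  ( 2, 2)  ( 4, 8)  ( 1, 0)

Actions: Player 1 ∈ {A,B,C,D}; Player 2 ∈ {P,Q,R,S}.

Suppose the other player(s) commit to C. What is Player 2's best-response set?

argmax u_2 = {S}

u_2(P vs C) = 0
u_2(Q vs C) = 1
u_2(R vs C) = 0
u_2(S vs C) = 3
max payoff 3 at {S}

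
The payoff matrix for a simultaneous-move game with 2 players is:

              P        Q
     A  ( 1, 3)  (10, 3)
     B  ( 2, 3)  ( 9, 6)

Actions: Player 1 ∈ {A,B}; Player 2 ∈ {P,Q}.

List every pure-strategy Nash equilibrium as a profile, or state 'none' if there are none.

(A,P): not NE [P1→B gives 2>1]
(A,Q): NE
(B,P): not NE [P2→Q gives 6>3]
(B,Q): not NE [P1→A gives 10>9]

NE set: (A,Q)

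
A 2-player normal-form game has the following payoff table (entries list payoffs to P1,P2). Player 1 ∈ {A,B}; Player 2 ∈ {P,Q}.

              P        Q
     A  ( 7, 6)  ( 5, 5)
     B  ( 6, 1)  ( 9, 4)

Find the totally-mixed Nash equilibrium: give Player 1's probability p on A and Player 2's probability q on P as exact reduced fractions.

P1 mixes 3/4 on A; P2 mixes 4/5 on P

P1 indiff ⇒ q·7+(1-q)·5 = q·6+(1-q)·9 ⇒ q(1) = (1-q)(4) ⇒ q = 4/5
P2 indiff ⇒ p·6+(1-p)·1 = p·5+(1-p)·4 ⇒ p(1) = (1-p)(3) ⇒ p = 3/4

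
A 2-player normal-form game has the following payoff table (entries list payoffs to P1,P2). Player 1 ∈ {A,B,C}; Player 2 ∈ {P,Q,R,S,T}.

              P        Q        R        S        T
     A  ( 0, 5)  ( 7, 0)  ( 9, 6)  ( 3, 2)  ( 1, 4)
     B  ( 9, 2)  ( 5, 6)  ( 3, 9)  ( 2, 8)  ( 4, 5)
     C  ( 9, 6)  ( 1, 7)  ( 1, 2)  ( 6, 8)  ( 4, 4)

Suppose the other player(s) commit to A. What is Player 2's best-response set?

P2 best: {R}

u_2(P vs A) = 5
u_2(Q vs A) = 0
u_2(R vs A) = 6
u_2(S vs A) = 2
u_2(T vs A) = 4
max payoff 6 at {R}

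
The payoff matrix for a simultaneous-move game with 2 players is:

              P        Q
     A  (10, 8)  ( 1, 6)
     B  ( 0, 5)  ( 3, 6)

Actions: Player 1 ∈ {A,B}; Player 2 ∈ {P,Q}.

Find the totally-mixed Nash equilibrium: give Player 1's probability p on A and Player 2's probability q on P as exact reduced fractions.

p=1/3, q=1/6

P1 indiff ⇒ q·10+(1-q)·1 = q·0+(1-q)·3 ⇒ q(10) = (1-q)(2) ⇒ q = 1/6
P2 indiff ⇒ p·8+(1-p)·5 = p·6+(1-p)·6 ⇒ p(2) = (1-p)(1) ⇒ p = 1/3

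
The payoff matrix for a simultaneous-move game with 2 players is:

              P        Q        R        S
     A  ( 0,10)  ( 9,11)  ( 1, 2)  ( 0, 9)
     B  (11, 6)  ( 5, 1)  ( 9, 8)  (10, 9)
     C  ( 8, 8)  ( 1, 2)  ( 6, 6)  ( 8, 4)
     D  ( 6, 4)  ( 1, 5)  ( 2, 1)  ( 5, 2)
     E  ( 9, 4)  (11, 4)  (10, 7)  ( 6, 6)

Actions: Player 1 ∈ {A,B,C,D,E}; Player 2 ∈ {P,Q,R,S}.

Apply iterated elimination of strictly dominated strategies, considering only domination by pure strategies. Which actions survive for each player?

P1 drop A (E beats it: P:9>0 Q:11>9 R:10>1 S:6>0)
P1 drop C (B beats it: P:11>8 Q:5>1 R:9>6 S:10>8)
P1 drop D (B beats it: P:11>6 Q:5>1 R:9>2 S:10>5)
P2 drop P (R beats it: B:8>6 E:7>4)
P2 drop Q (R beats it: B:8>1 E:7>4)
P1→{B,E} P2→{R,S}

IESDS → P1:{B,E} P2:{R,S}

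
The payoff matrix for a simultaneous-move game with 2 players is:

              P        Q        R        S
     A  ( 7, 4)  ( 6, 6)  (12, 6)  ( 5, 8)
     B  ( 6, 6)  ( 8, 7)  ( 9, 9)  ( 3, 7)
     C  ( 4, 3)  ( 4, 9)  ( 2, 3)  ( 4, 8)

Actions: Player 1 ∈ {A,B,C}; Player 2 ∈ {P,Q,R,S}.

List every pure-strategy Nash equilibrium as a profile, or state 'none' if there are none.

(A,P): not NE [P2→S gives 8>4]
(A,Q): not NE [P1→B gives 8>6; P2→S gives 8>6]
(A,R): not NE [P2→S gives 8>6]
(A,S): NE
(B,P): not NE [P1→A gives 7>6; P2→R gives 9>6]
(B,Q): not NE [P2→R gives 9>7]
(B,R): not NE [P1→A gives 12>9]
(B,S): not NE [P1→A gives 5>3; P2→R gives 9>7]
(C,P): not NE [P1→A gives 7>4; P2→Q gives 9>3]
(C,Q): not NE [P1→B gives 8>4]
(C,R): not NE [P1→A gives 12>2; P2→Q gives 9>3]
(C,S): not NE [P1→A gives 5>4; P2→Q gives 9>8]

PSNE = {(A,S)}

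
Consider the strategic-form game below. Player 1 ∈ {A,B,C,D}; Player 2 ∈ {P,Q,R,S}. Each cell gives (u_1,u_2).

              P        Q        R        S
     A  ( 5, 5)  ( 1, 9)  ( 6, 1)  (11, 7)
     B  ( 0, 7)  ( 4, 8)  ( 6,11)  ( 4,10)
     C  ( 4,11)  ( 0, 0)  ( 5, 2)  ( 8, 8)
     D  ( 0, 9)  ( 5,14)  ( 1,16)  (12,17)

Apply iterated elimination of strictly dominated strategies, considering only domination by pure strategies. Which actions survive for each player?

P1 drop C (A beats it: P:5>4 Q:1>0 R:6>5 S:11>8)
P2 drop P (Q beats it: A:9>5 B:8>7 D:14>9)
P1→{A,B,D} P2→{Q,R,S}

IESDS → P1:{A,B,D} P2:{Q,R,S}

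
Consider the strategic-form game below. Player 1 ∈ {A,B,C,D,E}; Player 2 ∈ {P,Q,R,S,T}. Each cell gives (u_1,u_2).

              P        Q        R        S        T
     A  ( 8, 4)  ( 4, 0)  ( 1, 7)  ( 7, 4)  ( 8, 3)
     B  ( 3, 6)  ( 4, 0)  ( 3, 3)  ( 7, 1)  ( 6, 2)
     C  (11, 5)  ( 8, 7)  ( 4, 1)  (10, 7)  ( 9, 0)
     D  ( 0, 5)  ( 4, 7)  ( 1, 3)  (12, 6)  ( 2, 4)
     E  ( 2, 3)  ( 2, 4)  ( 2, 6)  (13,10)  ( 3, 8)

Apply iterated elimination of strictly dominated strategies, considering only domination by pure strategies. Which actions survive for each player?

IESDS → P1:{C,D,E} P2:{Q,S}

P1 drop A (C beats it: P:11>8 Q:8>4 R:4>1 S:10>7 T:9>8)
P1 drop B (C beats it: P:11>3 Q:8>4 R:4>3 S:10>7 T:9>6)
P2 drop P (Q beats it: C:7>5 D:7>5 E:4>3)
P2 drop R (S beats it: C:7>1 D:6>3 E:10>6)
P2 drop T (S beats it: C:7>0 D:6>4 E:10>8)
P1→{C,D,E} P2→{Q,S}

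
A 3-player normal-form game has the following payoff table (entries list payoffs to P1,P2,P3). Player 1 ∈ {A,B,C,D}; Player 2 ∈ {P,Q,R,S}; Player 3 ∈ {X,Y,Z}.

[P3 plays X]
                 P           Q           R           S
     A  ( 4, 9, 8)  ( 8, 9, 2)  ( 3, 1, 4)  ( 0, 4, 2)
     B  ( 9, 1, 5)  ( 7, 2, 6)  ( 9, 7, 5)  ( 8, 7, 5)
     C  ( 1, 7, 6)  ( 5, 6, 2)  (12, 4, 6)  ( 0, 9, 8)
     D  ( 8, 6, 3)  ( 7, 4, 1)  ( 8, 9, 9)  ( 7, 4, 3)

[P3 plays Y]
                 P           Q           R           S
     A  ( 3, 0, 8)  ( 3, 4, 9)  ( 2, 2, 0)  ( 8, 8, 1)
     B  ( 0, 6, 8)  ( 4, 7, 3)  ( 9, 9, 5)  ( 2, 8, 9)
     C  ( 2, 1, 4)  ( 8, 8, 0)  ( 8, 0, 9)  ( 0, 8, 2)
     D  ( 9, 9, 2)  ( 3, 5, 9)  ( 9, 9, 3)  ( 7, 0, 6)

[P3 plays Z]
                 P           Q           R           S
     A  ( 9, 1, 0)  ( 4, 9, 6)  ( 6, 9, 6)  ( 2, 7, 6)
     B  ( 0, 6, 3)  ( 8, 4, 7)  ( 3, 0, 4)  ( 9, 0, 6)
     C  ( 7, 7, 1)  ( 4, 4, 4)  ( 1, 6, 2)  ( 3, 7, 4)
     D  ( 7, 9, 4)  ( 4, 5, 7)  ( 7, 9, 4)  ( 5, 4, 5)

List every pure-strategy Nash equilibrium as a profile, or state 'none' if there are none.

(A,P,X): not NE [P1→B gives 9>4]
(A,P,Y): not NE [P1→D gives 9>3; P2→S gives 8>0]
(A,P,Z): not NE [P2→R gives 9>1; P3→Y gives 8>0]
(A,Q,X): not NE [P3→Y gives 9>2]
(A,Q,Y): not NE [P1→C gives 8>3; P2→S gives 8>4]
(A,Q,Z): not NE [P1→B gives 8>4; P3→Y gives 9>6]
(A,R,X): not NE [P1→C gives 12>3; P2→Q gives 9>1; P3→Z gives 6>4]
(A,R,Y): not NE [P1→D gives 9>2; P2→S gives 8>2; P3→Z gives 6>0]
(A,R,Z): not NE [P1→D gives 7>6]
(A,S,X): not NE [P1→B gives 8>0; P2→Q gives 9>4; P3→Z gives 6>2]
(A,S,Y): not NE [P3→Z gives 6>1]
(A,S,Z): not NE [P1→B gives 9>2; P2→R gives 9>7]
(B,P,X): not NE [P2→S gives 7>1; P3→Y gives 8>5]
(B,P,Y): not NE [P1→D gives 9>0; P2→R gives 9>6]
(B,P,Z): not NE [P1→A gives 9>0; P3→Y gives 8>3]
(B,Q,X): not NE [P1→A gives 8>7; P2→S gives 7>2; P3→Z gives 7>6]
(B,Q,Y): not NE [P1→C gives 8>4; P2→R gives 9>7; P3→Z gives 7>3]
(B,Q,Z): not NE [P2→P gives 6>4]
(B,R,X): not NE [P1→C gives 12>9]
(B,R,Y): NE
(B,R,Z): not NE [P1→D gives 7>3; P2→P gives 6>0; P3→Y gives 5>4]
(B,S,X): not NE [P3→Y gives 9>5]
(B,S,Y): not NE [P1→A gives 8>2; P2→R gives 9>8]
(B,S,Z): not NE [P2→P gives 6>0; P3→Y gives 9>6]
(C,P,X): not NE [P1→B gives 9>1; P2→S gives 9>7]
(C,P,Y): not NE [P1→D gives 9>2; P2→S gives 8>1; P3→X gives 6>4]
(C,P,Z): not NE [P1→A gives 9>7; P3→X gives 6>1]
(C,Q,X): not NE [P1→A gives 8>5; P2→S gives 9>6; P3→Z gives 4>2]
(C,Q,Y): not NE [P3→Z gives 4>0]
(C,Q,Z): not NE [P1→B gives 8>4; P2→S gives 7>4]
(C,R,X): not NE [P2→S gives 9>4; P3→Y gives 9>6]
(C,R,Y): not NE [P1→D gives 9>8; P2→S gives 8>0]
(C,R,Z): not NE [P1→D gives 7>1; P2→S gives 7>6; P3→Y gives 9>2]
(C,S,X): not NE [P1→B gives 8>0]
(C,S,Y): not NE [P1→A gives 8>0; P3→X gives 8>2]
(C,S,Z): not NE [P1→B gives 9>3; P3→X gives 8>4]
(D,P,X): not NE [P1→B gives 9>8; P2→R gives 9>6; P3→Z gives 4>3]
(D,P,Y): not NE [P3→Z gives 4>2]
(D,P,Z): not NE [P1→A gives 9>7]
(D,Q,X): not NE [P1→A gives 8>7; P2→R gives 9>4; P3→Y gives 9>1]
(D,Q,Y): not NE [P1→C gives 8>3; P2→R gives 9>5]
(D,Q,Z): not NE [P1→B gives 8>4; P2→R gives 9>5; P3→Y gives 9>7]
(D,R,X): not NE [P1→C gives 12>8]
(D,R,Y): not NE [P3→X gives 9>3]
(D,R,Z): not NE [P3→X gives 9>4]
(D,S,X): not NE [P1→B gives 8>7; P2→R gives 9>4; P3→Y gives 6>3]
(D,S,Y): not NE [P1→A gives 8>7; P2→R gives 9>0]
(D,S,Z): not NE [P1→B gives 9>5; P2→R gives 9>4; P3→Y gives 6>5]

PSNE = {(B,R,Y)}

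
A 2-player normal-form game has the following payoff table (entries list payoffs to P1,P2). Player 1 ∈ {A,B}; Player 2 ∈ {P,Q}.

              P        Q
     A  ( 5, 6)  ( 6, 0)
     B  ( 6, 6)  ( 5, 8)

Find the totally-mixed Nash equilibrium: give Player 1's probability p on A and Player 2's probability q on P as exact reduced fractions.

P1 indiff ⇒ q·5+(1-q)·6 = q·6+(1-q)·5 ⇒ q(-1) = (1-q)(-1) ⇒ q = 1/2
P2 indiff ⇒ p·6+(1-p)·6 = p·0+(1-p)·8 ⇒ p(6) = (1-p)(2) ⇒ p = 1/4

P1 mixes 1/4 on A; P2 mixes 1/2 on P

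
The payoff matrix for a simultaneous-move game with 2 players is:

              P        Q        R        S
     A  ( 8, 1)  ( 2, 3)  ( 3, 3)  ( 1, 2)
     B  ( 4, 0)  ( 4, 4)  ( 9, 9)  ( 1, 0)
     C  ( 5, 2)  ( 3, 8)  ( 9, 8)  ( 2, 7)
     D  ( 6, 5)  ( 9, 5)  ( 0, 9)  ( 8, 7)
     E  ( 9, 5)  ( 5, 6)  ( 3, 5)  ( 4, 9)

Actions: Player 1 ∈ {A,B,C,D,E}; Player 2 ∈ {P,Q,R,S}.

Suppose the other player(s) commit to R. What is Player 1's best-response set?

BR_1 = {B,C}

u_1(A vs R) = 3
u_1(B vs R) = 9
u_1(C vs R) = 9
u_1(D vs R) = 0
u_1(E vs R) = 3
max payoff 9 at {B,C}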